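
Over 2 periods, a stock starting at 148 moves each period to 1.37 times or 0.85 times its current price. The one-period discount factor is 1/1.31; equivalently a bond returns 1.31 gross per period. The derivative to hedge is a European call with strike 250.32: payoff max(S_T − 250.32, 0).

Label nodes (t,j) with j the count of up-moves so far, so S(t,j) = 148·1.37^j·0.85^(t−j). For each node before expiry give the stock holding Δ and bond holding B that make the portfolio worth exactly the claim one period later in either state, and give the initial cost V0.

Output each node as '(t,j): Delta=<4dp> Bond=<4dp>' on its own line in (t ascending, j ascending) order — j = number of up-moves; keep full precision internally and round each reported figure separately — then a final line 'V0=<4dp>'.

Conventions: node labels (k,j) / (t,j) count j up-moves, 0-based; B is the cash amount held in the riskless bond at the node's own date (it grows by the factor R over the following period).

(0,0): Delta=0.2410 Bond=-23.1391
(1,0): Delta=0.0000 Bond=0.0000
(1,1): Delta=0.2605 Bond=-34.2660
V0=12.5224

No-arbitrage ⇒ martingale measure with p* = (R−d)/(u−d) = 0.8846.
Payoffs at expiry: V(2,0)=0.0000, V(2,1)=0.0000, V(2,2)=27.4612
(1,0): S=125.8000. Δ = (V_up−V_dn)/(S_up−S_dn) = (0.0000−0.0000)/(172.3460−106.9300) = 0.0000. V = [p*·0.0000 + (1−p*)·0.0000]/1.31 = 0.0000. B = V − Δ·S = 0.0000.
(1,1): S=202.7600. Δ = (V_up−V_dn)/(S_up−S_dn) = (27.4612−0.0000)/(277.7812−172.3460) = 0.2605. V = [p*·27.4612 + (1−p*)·0.0000]/1.31 = 18.5440. B = V − Δ·S = -34.2660.
(0,0): S=148.0000. Δ = (V_up−V_dn)/(S_up−S_dn) = (18.5440−0.0000)/(202.7600−125.8000) = 0.2410. V = [p*·18.5440 + (1−p*)·0.0000]/1.31 = 12.5224. B = V − Δ·S = -23.1391.
Sanity check at the root: Δ(0,0)·S0 + B(0,0) reproduces V0 = 12.5224.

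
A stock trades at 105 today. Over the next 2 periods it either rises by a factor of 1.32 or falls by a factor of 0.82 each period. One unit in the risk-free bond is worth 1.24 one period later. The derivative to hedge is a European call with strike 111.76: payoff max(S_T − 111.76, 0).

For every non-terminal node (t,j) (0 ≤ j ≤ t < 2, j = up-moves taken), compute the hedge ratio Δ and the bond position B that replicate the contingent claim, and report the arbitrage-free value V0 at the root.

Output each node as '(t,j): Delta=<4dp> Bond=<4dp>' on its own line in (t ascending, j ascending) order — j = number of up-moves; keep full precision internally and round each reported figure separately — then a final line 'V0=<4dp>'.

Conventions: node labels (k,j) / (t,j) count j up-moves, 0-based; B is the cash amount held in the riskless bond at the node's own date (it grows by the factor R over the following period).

(0,0): Delta=0.8988 Bond=-61.3780
(1,0): Delta=0.0439 Bond=-2.5023
(1,1): Delta=1.0000 Bond=-90.1290
V0=33.0005

Under the risk-neutral measure, an up-move has probability p* = (R−d)/(u−d) = 0.8400 and values discount at R = 1.24.
At maturity the claim pays: V(2,0)=0.0000, V(2,1)=1.8920, V(2,2)=71.1920
  t=1,j=0: stock 86.1000 → up 113.6520 (V=1.8920), down 70.6020 (V=0.0000). Price 1.2817; hedge Δ=0.0439, bond B=-2.5023.
  t=1,j=1: stock 138.6000 → up 182.9520 (V=71.1920), down 113.6520 (V=1.8920). Price 48.4710; hedge Δ=1.0000, bond B=-90.1290.
  t=0,j=0: stock 105.0000 → up 138.6000 (V=48.4710), down 86.1000 (V=1.2817). Price 33.0005; hedge Δ=0.8988, bond B=-61.3780.
Sanity check at the root: Δ(0,0)·S0 + B(0,0) reproduces V0 = 33.0005.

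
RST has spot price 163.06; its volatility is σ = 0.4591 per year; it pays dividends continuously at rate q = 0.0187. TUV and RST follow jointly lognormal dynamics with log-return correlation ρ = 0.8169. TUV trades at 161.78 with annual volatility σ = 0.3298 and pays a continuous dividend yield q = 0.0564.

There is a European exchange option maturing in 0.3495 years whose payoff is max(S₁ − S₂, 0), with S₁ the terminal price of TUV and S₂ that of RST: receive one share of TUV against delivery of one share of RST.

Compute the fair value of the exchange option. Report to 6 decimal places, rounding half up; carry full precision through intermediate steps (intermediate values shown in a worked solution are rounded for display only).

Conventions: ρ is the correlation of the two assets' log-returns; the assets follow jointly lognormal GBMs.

exchange price = 8.547273

σ_eff = √(σ₁² + σ₂² − 2ρσ₁σ₂) = √(0.3298² + 0.4591² − 2·0.8169·0.3298·0.4591) = 0.268636
d₁ = (ln(S₁/S₂) + (q₂ − q₁ + σ_eff²/2)T) / (σ_eff√T) = (ln(161.78/163.06) + (0.0187 − 0.0564 + 0.036083)·0.3495) / 0.158814 = -0.053183
d₂ = d₁ − σ_eff√T = -0.053183 − 0.158814 = -0.211996
N(d₁) = 0.478793,  N(d₂) = 0.416055
V = S₁·e^{−q₁T}·N(d₁) − S₂·e^{−q₂T}·N(d₂) = 75.947259 − 67.399985 = 8.547273
Key observation: r never enters — measured in units of RST, the claim is a call on S₁/S₂ struck at 1, so only the dividend yields and σ_eff matter.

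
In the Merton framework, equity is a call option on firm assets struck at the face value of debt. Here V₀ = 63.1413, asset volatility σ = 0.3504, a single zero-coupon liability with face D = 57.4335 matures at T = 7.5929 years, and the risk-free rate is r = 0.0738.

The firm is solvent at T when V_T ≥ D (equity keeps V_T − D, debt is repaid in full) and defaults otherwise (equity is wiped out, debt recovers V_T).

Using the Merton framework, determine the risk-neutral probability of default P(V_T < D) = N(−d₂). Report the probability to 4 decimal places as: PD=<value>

Work the structural quantities from V₀ = 63.1413 against face 57.4335:
d₁ = [ln(V₀/D) + (r + σ²/2)T] / (σ√T)
   = [ln(63.1413/57.4335) + (0.0738 + 0.5·0.3504²)·7.5929] / (0.3504·√7.5929)
   = [0.094747 + 1.026485] / 0.965535 = 1.161255
d₂ = d₁ − σ√T = 1.161255 − 0.965535 = 0.195720
risk-neutral PD = N(−d₂) = N(-0.195720) = 0.422415

PD=0.4224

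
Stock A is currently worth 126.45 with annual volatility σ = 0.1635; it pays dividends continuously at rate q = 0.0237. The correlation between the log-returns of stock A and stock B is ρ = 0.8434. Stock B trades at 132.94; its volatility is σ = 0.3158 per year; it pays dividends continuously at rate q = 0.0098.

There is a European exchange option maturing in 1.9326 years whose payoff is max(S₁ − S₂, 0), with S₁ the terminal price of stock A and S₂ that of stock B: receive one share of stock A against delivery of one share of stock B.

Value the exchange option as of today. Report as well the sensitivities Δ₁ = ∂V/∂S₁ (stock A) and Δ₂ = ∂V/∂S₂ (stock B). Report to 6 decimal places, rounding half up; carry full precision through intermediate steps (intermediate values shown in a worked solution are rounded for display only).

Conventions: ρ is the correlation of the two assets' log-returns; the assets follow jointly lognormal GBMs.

exchange price = 9.479191
Δ1 = 0.424084
Δ2 = -0.332077

σ_eff = √(σ₁² + σ₂² − 2ρσ₁σ₂) = √(0.1635² + 0.3158² − 2·0.8434·0.1635·0.3158) = 0.198411
d₁ = (ln(S₁/S₂) + (q₂ − q₁ + σ_eff²/2)T) / (σ_eff√T) = (ln(126.45/132.94) + (0.0098 − 0.0237 + 0.019683)·1.9326) / 0.275827 = -0.140936
d₂ = d₁ − σ_eff√T = -0.140936 − 0.275827 = -0.416763
N(d₁) = 0.443960,  N(d₂) = 0.338426
V = S₁·e^{−q₁T}·N(d₁) − S₂·e^{−q₂T}·N(d₂) = 53.625472 − 44.146281 = 9.479191
Key observation: pricing in stock B-units makes this a unit-strike call on the ratio S₁/S₂ — the risk-free rate cancels and cannot affect the value.
Δ₁ = e^{−q₁T}·N(d₁) = 0.424084;  Δ₂ = −e^{−q₂T}·N(d₂) = -0.332077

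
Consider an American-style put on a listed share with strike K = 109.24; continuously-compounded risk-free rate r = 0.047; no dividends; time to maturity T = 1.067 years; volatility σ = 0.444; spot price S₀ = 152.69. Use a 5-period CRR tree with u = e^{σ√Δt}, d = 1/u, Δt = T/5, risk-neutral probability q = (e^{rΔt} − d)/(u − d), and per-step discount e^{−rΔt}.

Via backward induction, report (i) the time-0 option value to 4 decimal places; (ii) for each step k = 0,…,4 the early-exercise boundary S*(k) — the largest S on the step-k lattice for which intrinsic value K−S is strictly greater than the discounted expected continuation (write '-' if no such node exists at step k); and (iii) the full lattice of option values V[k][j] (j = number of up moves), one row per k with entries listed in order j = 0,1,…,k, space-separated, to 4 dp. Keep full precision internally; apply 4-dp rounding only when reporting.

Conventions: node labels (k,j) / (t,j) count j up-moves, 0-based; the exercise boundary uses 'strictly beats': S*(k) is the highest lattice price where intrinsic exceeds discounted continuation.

price = 6.8084
boundary = - - - - 67.2208
tree:
6.8084
11.2821 1.9751
18.2326 3.7878 0.0000
28.4382 7.2641 0.0000 0.0000
42.0192 13.9308 0.0000 0.0000 0.0000
54.4846 26.7160 0.0000 0.0000 0.0000 0.0000

Δt=0.21340  u=1.22766  d=0.81456  q=0.47330  discount=0.99002
step 5 (expiry): payoffs max(K−S,0) = 54.4846 26.7160 0.0000 0.0000 0.0000 0.0000
step 4: (k=4,j=0): S=67.2208, K−S=42.0192, hold=40.9290 ⇒ V=42.0192 exercise | (k=4,j=1): S=101.3111, K−S=7.9289, hold=13.9308 ⇒ V=13.9308 continue | (k=4,j=2): S=152.6900, K−S=0.0000, hold=0.0000 ⇒ V=0.0000 continue | (k=4,j=3): S=230.1252, K−S=0.0000, hold=0.0000 ⇒ V=0.0000 continue | (k=4,j=4): S=346.8308, K−S=0.0000, hold=0.0000 ⇒ V=0.0000 continue  boundary S*=67.2208
step 3: (k=3,j=0): S=82.5240, K−S=26.7160, hold=28.4382 ⇒ V=28.4382 continue | (k=3,j=1): S=124.3752, K−S=0.0000, hold=7.2641 ⇒ V=7.2641 continue | (k=3,j=2): S=187.4508, K−S=0.0000, hold=0.0000 ⇒ V=0.0000 continue | (k=3,j=3): S=282.5146, K−S=0.0000, hold=0.0000 ⇒ V=0.0000 continue  boundary S*=-
step 2: (k=2,j=0): S=101.3111, K−S=7.9289, hold=18.2326 ⇒ V=18.2326 continue | (k=2,j=1): S=152.6900, K−S=0.0000, hold=3.7878 ⇒ V=3.7878 continue | (k=2,j=2): S=230.1252, K−S=0.0000, hold=0.0000 ⇒ V=0.0000 continue  boundary S*=-
step 1: (k=1,j=0): S=124.3752, K−S=0.0000, hold=11.2821 ⇒ V=11.2821 continue | (k=1,j=1): S=187.4508, K−S=0.0000, hold=1.9751 ⇒ V=1.9751 continue  boundary S*=-
step 0: (k=0,j=0): S=152.6900, K−S=0.0000, hold=6.8084 ⇒ V=6.8084 continue  boundary S*=-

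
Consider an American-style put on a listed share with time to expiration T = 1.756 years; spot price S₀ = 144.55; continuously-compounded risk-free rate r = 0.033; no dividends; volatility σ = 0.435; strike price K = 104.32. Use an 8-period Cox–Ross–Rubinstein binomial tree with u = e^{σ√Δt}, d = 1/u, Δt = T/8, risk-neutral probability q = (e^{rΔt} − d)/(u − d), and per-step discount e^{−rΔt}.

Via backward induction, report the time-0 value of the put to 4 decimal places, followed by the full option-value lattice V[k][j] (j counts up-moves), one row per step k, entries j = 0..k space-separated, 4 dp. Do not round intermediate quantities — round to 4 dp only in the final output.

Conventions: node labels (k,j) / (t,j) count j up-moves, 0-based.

Δt=0.21950, u=1.22605, d=0.81562, q=0.46694, disc=e^(-rΔt)=0.99278
k=8 terminal: V=max(K-S,0) → 76.0100 61.7641 40.3496 8.1591 0.0000 0.0000 0.0000 0.0000 0.0000
k=7: j=0 S=34.7097 intr=69.6103 cont=68.8574 V=69.6103[EX]; j=1 S=52.1759 intr=52.1441 cont=51.3912 V=52.1441[EX]; j=2 S=78.4312 intr=25.8888 cont=25.1359 V=25.8888[EX]; j=3 S=117.8985 intr=0.0000 cont=4.3179 V=4.3179[hold]; j=4 S=177.2261 intr=0.0000 cont=0.0000 V=0.0000[hold]; j=5 S=266.4079 intr=0.0000 cont=0.0000 V=0.0000[hold]; j=6 S=400.4668 intr=0.0000 cont=0.0000 V=0.0000[hold]; j=7 S=601.9854 intr=0.0000 cont=0.0000 V=0.0000[hold]
k=6: j=0 S=42.5559 intr=61.7641 cont=61.0112 V=61.7641[EX]; j=1 S=63.9704 intr=40.3496 cont=39.5966 V=40.3496[EX]; j=2 S=96.1609 intr=8.1591 cont=15.7024 V=15.7024[hold]; j=3 S=144.5500 intr=0.0000 cont=2.2851 V=2.2851[hold]; j=4 S=217.2889 intr=0.0000 cont=0.0000 V=0.0000[hold]; j=5 S=326.6306 intr=0.0000 cont=0.0000 V=0.0000[hold]; j=6 S=490.9941 intr=0.0000 cont=0.0000 V=0.0000[hold]
k=5: j=0 S=52.1759 intr=52.1441 cont=51.3912 V=52.1441[EX]; j=1 S=78.4312 intr=25.8888 cont=28.6327 V=28.6327[hold]; j=2 S=117.8985 intr=0.0000 cont=9.3692 V=9.3692[hold]; j=3 S=177.2261 intr=0.0000 cont=1.2093 V=1.2093[hold]; j=4 S=266.4079 intr=0.0000 cont=0.0000 V=0.0000[hold]; j=5 S=400.4668 intr=0.0000 cont=0.0000 V=0.0000[hold]
k=4: j=0 S=63.9704 intr=40.3496 cont=40.8686 V=40.8686[hold]; j=1 S=96.1609 intr=8.1591 cont=19.4961 V=19.4961[hold]; j=2 S=144.5500 intr=0.0000 cont=5.5189 V=5.5189[hold]; j=3 S=217.2889 intr=0.0000 cont=0.6400 V=0.6400[hold]; j=4 S=326.6306 intr=0.0000 cont=0.0000 V=0.0000[hold]
k=3: j=0 S=78.4312 intr=25.8888 cont=30.6661 V=30.6661[hold]; j=1 S=117.8985 intr=0.0000 cont=12.8760 V=12.8760[hold]; j=2 S=177.2261 intr=0.0000 cont=3.2174 V=3.2174[hold]; j=3 S=266.4079 intr=0.0000 cont=0.3387 V=0.3387[hold]
k=2: j=0 S=96.1609 intr=8.1591 cont=22.1978 V=22.1978[hold]; j=1 S=144.5500 intr=0.0000 cont=8.3056 V=8.3056[hold]; j=2 S=217.2889 intr=0.0000 cont=1.8597 V=1.8597[hold]
k=1: j=0 S=117.8985 intr=0.0000 cont=15.5977 V=15.5977[hold]; j=1 S=177.2261 intr=0.0000 cont=5.2576 V=5.2576[hold]
k=0: j=0 S=144.5500 intr=0.0000 cont=10.6917 V=10.6917[hold]

price = 10.6917
tree:
10.6917
15.5977 5.2576
22.1978 8.3056 1.8597
30.6661 12.8760 3.2174 0.3387
40.8686 19.4961 5.5189 0.6400 0.0000
52.1441 28.6327 9.3692 1.2093 0.0000 0.0000
61.7641 40.3496 15.7024 2.2851 0.0000 0.0000 0.0000
69.6103 52.1441 25.8888 4.3179 0.0000 0.0000 0.0000 0.0000
76.0100 61.7641 40.3496 8.1591 0.0000 0.0000 0.0000 0.0000 0.0000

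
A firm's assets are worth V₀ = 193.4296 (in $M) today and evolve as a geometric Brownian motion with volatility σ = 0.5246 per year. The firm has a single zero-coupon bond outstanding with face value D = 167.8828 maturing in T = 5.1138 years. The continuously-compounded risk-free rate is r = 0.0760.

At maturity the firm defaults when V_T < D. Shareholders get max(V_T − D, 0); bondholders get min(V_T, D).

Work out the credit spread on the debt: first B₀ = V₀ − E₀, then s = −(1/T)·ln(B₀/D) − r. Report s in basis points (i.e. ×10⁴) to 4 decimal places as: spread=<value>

Equity is a call on the firm's assets struck at D = 167.8828:
d₁ = [ln(V₀/D) + (r + σ²/2)T] / (σ√T)
   = [ln(193.4296/167.8828) + (0.0760 + 0.5·0.5246²)·5.1138] / (0.5246·√5.1138)
   = [0.141648 + 1.092321] / 1.186315 = 1.040169
d₂ = d₁ − σ√T = 1.040169 − 1.186315 = -0.146146
N(d₁) = 0.850869,  N(d₂) = 0.441903,  e^(−rT) = 0.677972
E₀ = V₀·N(d₁) − D·e^(−rT)·N(d₂)
   = 193.4296·0.850869 − 167.8828·0.677972·0.441903 = 114.285966
B₀ = V₀ − E₀ = 193.4296 − 114.285966 = 79.143634
spread = −(1/T)·ln(B₀/D) − r = −(1/5.1138)·ln(79.143634/167.8828) − 0.0760 = 0.07105342
in basis points: 0.07105342 × 10⁴ = 710.5342 bp

spread=710.5342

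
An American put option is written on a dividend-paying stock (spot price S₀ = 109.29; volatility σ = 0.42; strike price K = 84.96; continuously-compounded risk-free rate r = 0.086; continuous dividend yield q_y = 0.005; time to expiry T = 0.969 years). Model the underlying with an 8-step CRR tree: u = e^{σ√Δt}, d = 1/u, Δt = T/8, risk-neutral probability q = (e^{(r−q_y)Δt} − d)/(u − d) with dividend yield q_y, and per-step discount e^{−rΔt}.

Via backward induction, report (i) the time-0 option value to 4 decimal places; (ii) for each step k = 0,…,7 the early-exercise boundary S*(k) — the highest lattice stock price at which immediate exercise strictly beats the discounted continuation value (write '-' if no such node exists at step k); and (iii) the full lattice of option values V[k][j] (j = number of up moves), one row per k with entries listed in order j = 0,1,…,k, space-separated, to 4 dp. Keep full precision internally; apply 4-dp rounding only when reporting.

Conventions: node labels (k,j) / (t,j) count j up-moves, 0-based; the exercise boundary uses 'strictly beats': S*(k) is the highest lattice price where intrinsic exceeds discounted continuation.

price = 4.8342
boundary = - - - - 60.9049 52.6224 60.9049 70.4911
tree:
4.8342
7.5442 2.1947
11.4788 3.7229 0.6950
16.9355 6.2009 1.2948 0.1030
24.0551 10.0903 2.3971 0.2069 0.0000
32.3376 15.9202 4.4056 0.4158 0.0000 0.0000
39.4938 24.0551 8.0266 0.8356 0.0000 0.0000 0.0000
45.6768 32.3376 14.4689 1.6790 0.0000 0.0000 0.0000 0.0000
51.0190 39.4938 24.0551 3.3738 0.0000 0.0000 0.0000 0.0000 0.0000

params: Δt=0.12112 u=1.15740 d=0.86401 q=0.49713 e^(-rΔt)=0.98964
t_8 payoffs: 51.0190 39.4938 24.0551 3.3738 0.0000 0.0000 0.0000 0.0000 0.0000
t_7: node(7,0) S=39.2832 payoff=45.6768 vs cont=44.8202 → 45.6768 [stop]  node(7,1) S=52.6224 payoff=32.3376 vs cont=31.4891 → 32.3376 [stop]  node(7,2) S=70.4911 payoff=14.4689 vs cont=13.6311 → 14.4689 [stop]  node(7,3) S=94.4275 payoff=0.0000 vs cont=1.6790 → 1.6790 [wait]  node(7,4) S=126.4918 payoff=0.0000 vs cont=0.0000 → 0.0000 [wait]  node(7,5) S=169.4441 payoff=0.0000 vs cont=0.0000 → 0.0000 [wait]  node(7,6) S=226.9814 payoff=0.0000 vs cont=0.0000 → 0.0000 [wait]  node(7,7) S=304.0565 payoff=0.0000 vs cont=0.0000 → 0.0000 [wait]  ⇒ S*(7)=70.4911
t_6: node(6,0) S=45.4662 payoff=39.4938 vs cont=38.6409 → 39.4938 [stop]  node(6,1) S=60.9049 payoff=24.0551 vs cont=23.2115 → 24.0551 [stop]  node(6,2) S=81.5862 payoff=3.3738 vs cont=8.0266 → 8.0266 [wait]  node(6,3) S=109.2900 payoff=0.0000 vs cont=0.8356 → 0.8356 [wait]  node(6,4) S=146.4011 payoff=0.0000 vs cont=0.0000 → 0.0000 [wait]  node(6,5) S=196.1139 payoff=0.0000 vs cont=0.0000 → 0.0000 [wait]  node(6,6) S=262.7074 payoff=0.0000 vs cont=0.0000 → 0.0000 [wait]  ⇒ S*(6)=60.9049
t_5: node(5,0) S=52.6224 payoff=32.3376 vs cont=31.4891 → 32.3376 [stop]  node(5,1) S=70.4911 payoff=14.4689 vs cont=15.9202 → 15.9202 [wait]  node(5,2) S=94.4275 payoff=0.0000 vs cont=4.4056 → 4.4056 [wait]  node(5,3) S=126.4918 payoff=0.0000 vs cont=0.4158 → 0.4158 [wait]  node(5,4) S=169.4441 payoff=0.0000 vs cont=0.0000 → 0.0000 [wait]  node(5,5) S=226.9814 payoff=0.0000 vs cont=0.0000 → 0.0000 [wait]  ⇒ S*(5)=52.6224
t_4: node(4,0) S=60.9049 payoff=24.0551 vs cont=23.9255 → 24.0551 [stop]  node(4,1) S=81.5862 payoff=3.3738 vs cont=10.0903 → 10.0903 [wait]  node(4,2) S=109.2900 payoff=0.0000 vs cont=2.3971 → 2.3971 [wait]  node(4,3) S=146.4011 payoff=0.0000 vs cont=0.2069 → 0.2069 [wait]  node(4,4) S=196.1139 payoff=0.0000 vs cont=0.0000 → 0.0000 [wait]  ⇒ S*(4)=60.9049
t_3: node(3,0) S=70.4911 payoff=14.4689 vs cont=16.9355 → 16.9355 [wait]  node(3,1) S=94.4275 payoff=0.0000 vs cont=6.2009 → 6.2009 [wait]  node(3,2) S=126.4918 payoff=0.0000 vs cont=1.2948 → 1.2948 [wait]  node(3,3) S=169.4441 payoff=0.0000 vs cont=0.1030 → 0.1030 [wait]  ⇒ S*(3)=-
t_2: node(2,0) S=81.5862 payoff=3.3738 vs cont=11.4788 → 11.4788 [wait]  node(2,1) S=109.2900 payoff=0.0000 vs cont=3.7229 → 3.7229 [wait]  node(2,2) S=146.4011 payoff=0.0000 vs cont=0.6950 → 0.6950 [wait]  ⇒ S*(2)=-
t_1: node(1,0) S=94.4275 payoff=0.0000 vs cont=7.5442 → 7.5442 [wait]  node(1,1) S=126.4918 payoff=0.0000 vs cont=2.1947 → 2.1947 [wait]  ⇒ S*(1)=-
t_0: node(0,0) S=109.2900 payoff=0.0000 vs cont=4.8342 → 4.8342 [wait]  ⇒ S*(0)=-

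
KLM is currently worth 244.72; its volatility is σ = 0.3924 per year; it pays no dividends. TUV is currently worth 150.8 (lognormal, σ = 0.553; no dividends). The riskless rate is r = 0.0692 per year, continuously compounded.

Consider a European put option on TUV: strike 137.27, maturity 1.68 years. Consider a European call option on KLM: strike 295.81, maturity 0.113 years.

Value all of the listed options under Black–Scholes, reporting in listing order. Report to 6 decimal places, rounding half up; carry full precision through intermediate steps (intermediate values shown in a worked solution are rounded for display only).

[TUV put K=137.27]
σ√T = 0.553·√1.68 = 0.716770
d₁ = (ln(S/K) + (r+σ²/2)T) / (σ√T) = (ln(150.8/137.27) + (0.0692+0.553²/2)·1.68) / 0.716770 = (0.094005 + 0.373136) / 0.716770 = 0.651730
d₂ = d₁ − σ√T = 0.651730 − 0.716770 = -0.065040
e^{−rT} = 0.890247
N(−d₁) = 0.257288,  N(−d₂) = 0.525929
price = K·e^{−rT}·N(−d₂) − S·N(−d₁) = 64.270759 − 38.798999 = 25.471761
[KLM call K=295.81]
σ√T = 0.3924·√0.113 = 0.131907
d₁ = (ln(S/K) + (r+σ²/2)T) / (σ√T) = (ln(244.72/295.81) + (0.0692+0.3924²/2)·0.113) / 0.131907 = (-0.189603 + 0.016519) / 0.131907 = -1.312161
d₂ = d₁ − σ√T = -1.312161 − 0.131907 = -1.444068
e^{−rT} = 0.992211
N(d₁) = 0.094733,  N(d₂) = 0.074360
price = S·N(d₁) − K·e^{−rT}·N(d₂) = 23.183056 − 21.825090 = 1.357965

price(TUV put K=137.27) = 25.471761
price(KLM call K=295.81) = 1.357965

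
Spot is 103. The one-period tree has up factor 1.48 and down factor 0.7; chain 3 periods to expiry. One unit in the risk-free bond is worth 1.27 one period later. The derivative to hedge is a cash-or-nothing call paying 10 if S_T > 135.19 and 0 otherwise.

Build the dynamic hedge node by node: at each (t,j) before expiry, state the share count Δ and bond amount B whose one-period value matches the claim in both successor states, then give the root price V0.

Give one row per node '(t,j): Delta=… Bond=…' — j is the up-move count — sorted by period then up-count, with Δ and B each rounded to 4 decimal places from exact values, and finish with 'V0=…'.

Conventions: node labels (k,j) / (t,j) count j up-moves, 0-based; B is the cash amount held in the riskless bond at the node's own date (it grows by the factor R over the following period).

(0,0): Delta=0.0304 Bond=0.8831
(1,0): Delta=0.1023 Bond=-4.0661
(1,1): Delta=0.0178 Bond=3.0327
(2,0): Delta=0.0000 Bond=0.0000
(2,1): Delta=0.1201 Bond=-7.0664
(2,2): Delta=0.0000 Bond=7.8740
V0=4.0108

No-arbitrage ⇒ martingale measure with p* = (R−d)/(u−d) = 0.7308.
Terminal payoffs: V(3,0)=0.0000, V(3,1)=0.0000, V(3,2)=10.0000, V(3,3)=10.0000
Node (2,0) S=50.4700: V=(p*·0.0000+(1−p*)·0.0000)/1.27=0.0000; Δ=(0.0000−0.0000)/(74.6956−35.3290)=0.0000; B=V−Δ·S=0.0000
Node (2,1) S=106.7080: V=(p*·10.0000+(1−p*)·0.0000)/1.27=5.7541; Δ=(10.0000−0.0000)/(157.9278−74.6956)=0.1201; B=V−Δ·S=-7.0664
Node (2,2) S=225.6112: V=(p*·10.0000+(1−p*)·10.0000)/1.27=7.8740; Δ=(10.0000−10.0000)/(333.9046−157.9278)=0.0000; B=V−Δ·S=7.8740
Node (1,0) S=72.1000: V=(p*·5.7541+(1−p*)·0.0000)/1.27=3.3110; Δ=(5.7541−0.0000)/(106.7080−50.4700)=0.1023; B=V−Δ·S=-4.0661
Node (1,1) S=152.4400: V=(p*·7.8740+(1−p*)·5.7541)/1.27=5.7506; Δ=(7.8740−5.7541)/(225.6112−106.7080)=0.0178; B=V−Δ·S=3.0327
Node (0,0) S=103.0000: V=(p*·5.7506+(1−p*)·3.3110)/1.27=4.0108; Δ=(5.7506−3.3110)/(152.4400−72.1000)=0.0304; B=V−Δ·S=0.8831
As a check, the time-0 holding Δ(0,0)·S0 + B(0,0) comes to 4.0108 — exactly V0.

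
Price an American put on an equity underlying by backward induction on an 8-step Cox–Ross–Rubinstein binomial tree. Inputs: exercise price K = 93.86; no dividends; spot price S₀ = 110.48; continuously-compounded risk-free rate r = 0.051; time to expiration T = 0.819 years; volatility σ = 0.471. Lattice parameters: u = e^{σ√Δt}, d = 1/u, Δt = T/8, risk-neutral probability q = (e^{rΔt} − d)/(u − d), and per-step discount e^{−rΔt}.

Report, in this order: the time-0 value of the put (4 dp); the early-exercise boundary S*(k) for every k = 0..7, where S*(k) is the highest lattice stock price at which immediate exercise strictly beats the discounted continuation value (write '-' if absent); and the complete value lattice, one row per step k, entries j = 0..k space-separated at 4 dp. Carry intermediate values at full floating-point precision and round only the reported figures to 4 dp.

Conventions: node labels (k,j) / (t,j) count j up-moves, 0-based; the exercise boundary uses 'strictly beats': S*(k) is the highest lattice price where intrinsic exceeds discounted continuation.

price = 9.2205
boundary = - - - - 60.4628 52.0043 60.4628 70.2970
tree:
9.2205
13.3258 4.8683
18.7321 7.6074 1.9504
25.4901 11.6065 3.3528 0.4506
33.3972 17.1918 5.6751 0.8705 0.0000
41.8557 24.5357 9.4138 1.6819 0.0000 0.0000
49.1309 33.3972 15.1919 3.2494 0.0000 0.0000 0.0000
55.3883 41.8557 23.5630 6.2780 0.0000 0.0000 0.0000 0.0000
60.7703 49.1309 33.3972 12.1292 0.0000 0.0000 0.0000 0.0000 0.0000

Δt=0.10237  u=1.16265  d=0.86010  q=0.47970  discount=0.99479
step 8 (expiry): payoffs max(K−S,0) = 60.7703 49.1309 33.3972 12.1292 0.0000 0.0000 0.0000 0.0000 0.0000
step 7: (k=7,j=0): S=38.4717, K−S=55.3883, hold=54.8995 ⇒ V=55.3883 exercise | (k=7,j=1): S=52.0043, K−S=41.8557, hold=41.3669 ⇒ V=41.8557 exercise | (k=7,j=2): S=70.2970, K−S=23.5630, hold=23.0742 ⇒ V=23.5630 exercise | (k=7,j=3): S=95.0243, K−S=0.0000, hold=6.2780 ⇒ V=6.2780 continue | (k=7,j=4): S=128.4495, K−S=0.0000, hold=0.0000 ⇒ V=0.0000 continue | (k=7,j=5): S=173.6322, K−S=0.0000, hold=0.0000 ⇒ V=0.0000 continue | (k=7,j=6): S=234.7081, K−S=0.0000, hold=0.0000 ⇒ V=0.0000 continue | (k=7,j=7): S=317.2676, K−S=0.0000, hold=0.0000 ⇒ V=0.0000 continue  boundary S*=70.2970
step 6: (k=6,j=0): S=44.7291, K−S=49.1309, hold=48.6421 ⇒ V=49.1309 exercise | (k=6,j=1): S=60.4628, K−S=33.3972, hold=32.9084 ⇒ V=33.3972 exercise | (k=6,j=2): S=81.7308, K−S=12.1292, hold=15.1919 ⇒ V=15.1919 continue | (k=6,j=3): S=110.4800, K−S=0.0000, hold=3.2494 ⇒ V=3.2494 continue | (k=6,j=4): S=149.3418, K−S=0.0000, hold=0.0000 ⇒ V=0.0000 continue | (k=6,j=5): S=201.8734, K−S=0.0000, hold=0.0000 ⇒ V=0.0000 continue | (k=6,j=6): S=272.8833, K−S=0.0000, hold=0.0000 ⇒ V=0.0000 continue  boundary S*=60.4628
step 5: (k=5,j=0): S=52.0043, K−S=41.8557, hold=41.3669 ⇒ V=41.8557 exercise | (k=5,j=1): S=70.2970, K−S=23.5630, hold=24.5357 ⇒ V=24.5357 continue | (k=5,j=2): S=95.0243, K−S=0.0000, hold=9.4138 ⇒ V=9.4138 continue | (k=5,j=3): S=128.4495, K−S=0.0000, hold=1.6819 ⇒ V=1.6819 continue | (k=5,j=4): S=173.6322, K−S=0.0000, hold=0.0000 ⇒ V=0.0000 continue | (k=5,j=5): S=234.7081, K−S=0.0000, hold=0.0000 ⇒ V=0.0000 continue  boundary S*=52.0043
step 4: (k=4,j=0): S=60.4628, K−S=33.3972, hold=33.3726 ⇒ V=33.3972 exercise | (k=4,j=1): S=81.7308, K−S=12.1292, hold=17.1918 ⇒ V=17.1918 continue | (k=4,j=2): S=110.4800, K−S=0.0000, hold=5.6751 ⇒ V=5.6751 continue | (k=4,j=3): S=149.3418, K−S=0.0000, hold=0.8705 ⇒ V=0.8705 continue | (k=4,j=4): S=201.8734, K−S=0.0000, hold=0.0000 ⇒ V=0.0000 continue  boundary S*=60.4628
step 3: (k=3,j=0): S=70.2970, K−S=23.5630, hold=25.4901 ⇒ V=25.4901 continue | (k=3,j=1): S=95.0243, K−S=0.0000, hold=11.6065 ⇒ V=11.6065 continue | (k=3,j=2): S=128.4495, K−S=0.0000, hold=3.3528 ⇒ V=3.3528 continue | (k=3,j=3): S=173.6322, K−S=0.0000, hold=0.4506 ⇒ V=0.4506 continue  boundary S*=-
step 2: (k=2,j=0): S=81.7308, K−S=12.1292, hold=18.7321 ⇒ V=18.7321 continue | (k=2,j=1): S=110.4800, K−S=0.0000, hold=7.6074 ⇒ V=7.6074 continue | (k=2,j=2): S=149.3418, K−S=0.0000, hold=1.9504 ⇒ V=1.9504 continue  boundary S*=-
step 1: (k=1,j=0): S=95.0243, K−S=0.0000, hold=13.3258 ⇒ V=13.3258 continue | (k=1,j=1): S=128.4495, K−S=0.0000, hold=4.8683 ⇒ V=4.8683 continue  boundary S*=-
step 0: (k=0,j=0): S=110.4800, K−S=0.0000, hold=9.2205 ⇒ V=9.2205 continue  boundary S*=-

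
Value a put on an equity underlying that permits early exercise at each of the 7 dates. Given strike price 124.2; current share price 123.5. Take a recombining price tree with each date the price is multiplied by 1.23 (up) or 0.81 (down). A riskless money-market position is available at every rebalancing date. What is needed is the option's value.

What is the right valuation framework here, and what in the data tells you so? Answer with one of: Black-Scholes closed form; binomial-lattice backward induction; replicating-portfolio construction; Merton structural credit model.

framework: binomial-lattice backward induction

Key observation: the put (strike 124.2 on spot 123.5) is American-style on a 7-step discrete price model, so the early-exercise decision at every node requires stepwise backward valuation — a closed form cannot price the exercise right.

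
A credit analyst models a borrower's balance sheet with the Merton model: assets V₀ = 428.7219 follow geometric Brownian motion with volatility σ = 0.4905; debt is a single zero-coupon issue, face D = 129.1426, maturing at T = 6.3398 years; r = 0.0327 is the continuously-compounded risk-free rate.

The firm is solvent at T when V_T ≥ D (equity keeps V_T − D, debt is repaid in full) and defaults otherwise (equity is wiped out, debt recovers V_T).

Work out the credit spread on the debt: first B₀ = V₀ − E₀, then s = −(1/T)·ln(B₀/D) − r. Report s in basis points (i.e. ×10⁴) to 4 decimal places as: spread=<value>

spread=237.3015

Equity is a call on the firm's assets struck at D = 129.1426:
d₁ = [ln(V₀/D) + (r + σ²/2)T] / (σ√T)
   = [ln(428.7219/129.1426) + (0.0327 + 0.5·0.4905²)·6.3398] / (0.4905·√6.3398)
   = [1.199891 + 0.969958] / 1.235028 = 1.756924
d₂ = d₁ − σ√T = 1.756924 − 1.235028 = 0.521896
N(d₁) = 0.960535,  N(d₂) = 0.699128,  e^(−rT) = 0.812766
E₀ = V₀·N(d₁) − D·e^(−rT)·N(d₂)
   = 428.7219·0.960535 − 129.1426·0.812766·0.699128 = 338.419744
B₀ = V₀ − E₀ = 428.7219 − 338.419744 = 90.302156
spread = −(1/T)·ln(B₀/D) − r = −(1/6.3398)·ln(90.302156/129.1426) − 0.0327 = 0.02373015
in basis points: 0.02373015 × 10⁴ = 237.3015 bp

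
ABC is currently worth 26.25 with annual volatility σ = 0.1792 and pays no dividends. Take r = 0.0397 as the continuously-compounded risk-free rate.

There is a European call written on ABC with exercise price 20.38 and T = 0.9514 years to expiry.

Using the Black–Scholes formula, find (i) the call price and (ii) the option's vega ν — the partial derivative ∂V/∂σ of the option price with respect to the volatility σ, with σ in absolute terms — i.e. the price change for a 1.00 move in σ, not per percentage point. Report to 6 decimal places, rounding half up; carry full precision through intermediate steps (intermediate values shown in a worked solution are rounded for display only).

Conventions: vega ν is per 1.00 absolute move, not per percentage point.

σ√T = 0.1792·√0.9514 = 0.174791
d₁ = (ln(S/K) + (r+σ²/2)T) / (σ√T) = (ln(26.25/20.38) + (0.0397+0.1792²/2)·0.9514) / 0.174791 = (0.253112 + 0.053047) / 0.174791 = 1.751567
d₂ = d₁ − σ√T = 1.751567 − 0.174791 = 1.576776
e^{−rT} = 0.962934
N(d₁) = 0.960076,  N(d₂) = 0.942576
Call price V = S·N(d₁) − K·e^{−rT}·N(d₂) = 25.201991 − 18.497678 = 6.704314
φ(d₁) = (1/√(2π))·e^{−d₁²/2} = 0.086041
ν = S·φ(d₁)·√T = 2.203008

price = 6.704314
ν = 2.203008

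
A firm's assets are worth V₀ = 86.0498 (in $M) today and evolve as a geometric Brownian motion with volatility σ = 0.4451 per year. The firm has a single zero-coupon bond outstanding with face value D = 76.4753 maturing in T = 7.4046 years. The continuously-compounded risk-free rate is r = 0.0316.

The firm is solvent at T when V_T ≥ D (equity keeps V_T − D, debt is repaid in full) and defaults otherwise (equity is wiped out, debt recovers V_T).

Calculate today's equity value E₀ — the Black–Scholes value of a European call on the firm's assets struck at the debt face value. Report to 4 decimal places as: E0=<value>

E0=47.3451

Work the structural quantities from V₀ = 86.0498 against face 76.4753:
d₁ = [ln(V₀/D) + (r + σ²/2)T] / (σ√T)
   = [ln(86.0498/76.4753) + (0.0316 + 0.5·0.4451²)·7.4046] / (0.4451·√7.4046)
   = [0.117958 + 0.967463] / 1.211179 = 0.896169
d₂ = d₁ − σ√T = 0.896169 − 1.211179 = -0.315010
N(d₁) = 0.814919,  N(d₂) = 0.376377,  e^(−rT) = 0.791373
E₀ = V₀·N(d₁) − D·e^(−rT)·N(d₂)
   = 86.0498·0.814919 − 76.4753·0.791373·0.376377 = 47.345066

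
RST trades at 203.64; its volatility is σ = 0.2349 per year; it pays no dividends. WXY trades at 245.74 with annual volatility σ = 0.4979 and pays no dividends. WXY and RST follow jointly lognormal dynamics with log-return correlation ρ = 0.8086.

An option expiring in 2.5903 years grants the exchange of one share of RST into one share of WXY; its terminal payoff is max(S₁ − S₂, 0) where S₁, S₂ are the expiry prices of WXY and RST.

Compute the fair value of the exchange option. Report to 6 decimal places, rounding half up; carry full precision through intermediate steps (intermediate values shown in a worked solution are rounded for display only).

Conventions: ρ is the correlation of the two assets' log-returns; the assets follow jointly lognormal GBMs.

exchange price = 71.925272

σ_eff = √(σ₁² + σ₂² − 2ρσ₁σ₂) = √(0.4979² + 0.2349² − 2·0.8086·0.4979·0.2349) = 0.337550
d₁ = (ln(S₁/S₂) + (q₂ − q₁ + σ_eff²/2)T) / (σ_eff√T) = (ln(245.74/203.64) + (0.0 − 0.0 + 0.056970)·2.5903) / 0.543267 = 0.617541
d₂ = d₁ − σ_eff√T = 0.617541 − 0.543267 = 0.074275
N(d₁) = 0.731561,  N(d₂) = 0.529604
V = S₁·e^{−q₁T}·N(d₁) − S₂·e^{−q₂T}·N(d₂) = 179.773839 − 107.848567 = 71.925272
Key observation: the rate r is irrelevant here: denominating values in RST turns the exchange into a ratio option on S₁/S₂, and discounting at r drops out.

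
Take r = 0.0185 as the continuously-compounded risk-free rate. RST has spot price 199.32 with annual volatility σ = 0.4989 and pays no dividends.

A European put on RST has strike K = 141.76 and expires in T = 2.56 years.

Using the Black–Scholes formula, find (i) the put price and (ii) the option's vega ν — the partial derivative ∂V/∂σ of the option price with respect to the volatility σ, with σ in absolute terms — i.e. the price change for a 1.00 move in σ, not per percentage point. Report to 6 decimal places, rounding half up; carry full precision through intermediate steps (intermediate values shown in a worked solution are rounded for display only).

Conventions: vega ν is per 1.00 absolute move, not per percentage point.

price = 25.439802
ν = 85.974062

σ√T = 0.4989·√2.56 = 0.798240
d₁ = (ln(S/K) + (r+σ²/2)T) / (σ√T) = (ln(199.32/141.76) + (0.0185+0.4989²/2)·2.56) / 0.798240 = (0.340776 + 0.365954) / 0.798240 = 0.885360
d₂ = d₁ − σ√T = 0.885360 − 0.798240 = 0.087120
e^{−rT} = 0.953744
N(−d₁) = 0.187981,  N(−d₂) = 0.465288
Put price V = K·e^{−rT}·N(−d₂) − S·N(−d₁) = 62.908234 − 37.468431 = 25.439802
φ(d₁) = (1/√(2π))·e^{−d₁²/2} = 0.269586
ν = S·φ(d₁)·√T = 85.974062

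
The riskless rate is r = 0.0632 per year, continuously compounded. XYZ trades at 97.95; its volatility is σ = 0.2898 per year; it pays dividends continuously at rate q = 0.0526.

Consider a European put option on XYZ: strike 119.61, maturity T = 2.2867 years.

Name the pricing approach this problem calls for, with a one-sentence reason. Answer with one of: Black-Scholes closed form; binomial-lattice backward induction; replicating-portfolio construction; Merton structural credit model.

Key observation: a European claim on XYZ (strike 119.61) — a lognormal (GBM) underlying with constant rate and volatility — has an exact closed-form value; no lattice or capital structure is involved.

framework: Black-Scholes closed form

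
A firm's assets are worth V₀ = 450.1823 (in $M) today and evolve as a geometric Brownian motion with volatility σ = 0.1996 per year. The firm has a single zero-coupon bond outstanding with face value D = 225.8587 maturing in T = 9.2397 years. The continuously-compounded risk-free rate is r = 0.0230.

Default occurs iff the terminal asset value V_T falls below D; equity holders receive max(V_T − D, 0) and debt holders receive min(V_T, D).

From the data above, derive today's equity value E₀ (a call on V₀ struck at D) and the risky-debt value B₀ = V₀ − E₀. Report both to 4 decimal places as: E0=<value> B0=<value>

Work the structural quantities from V₀ = 450.1823 against face 225.8587:
d₁ = [ln(V₀/D) + (r + σ²/2)T] / (σ√T)
   = [ln(450.1823/225.8587) + (0.0230 + 0.5·0.1996²)·9.2397] / (0.1996·√9.2397)
   = [0.689743 + 0.396569] / 0.606722 = 1.790461
d₂ = d₁ − σ√T = 1.790461 − 0.606722 = 1.183740
N(d₁) = 0.963310,  N(d₂) = 0.881742,  e^(−rT) = 0.808550
E₀ = V₀·N(d₁) − D·e^(−rT)·N(d₂)
   = 450.1823·0.963310 − 225.8587·0.808550·0.881742 = 272.643220
B₀ = V₀ − E₀ = 450.1823 − 272.643220 = 177.539080

E0=272.6432 B0=177.5391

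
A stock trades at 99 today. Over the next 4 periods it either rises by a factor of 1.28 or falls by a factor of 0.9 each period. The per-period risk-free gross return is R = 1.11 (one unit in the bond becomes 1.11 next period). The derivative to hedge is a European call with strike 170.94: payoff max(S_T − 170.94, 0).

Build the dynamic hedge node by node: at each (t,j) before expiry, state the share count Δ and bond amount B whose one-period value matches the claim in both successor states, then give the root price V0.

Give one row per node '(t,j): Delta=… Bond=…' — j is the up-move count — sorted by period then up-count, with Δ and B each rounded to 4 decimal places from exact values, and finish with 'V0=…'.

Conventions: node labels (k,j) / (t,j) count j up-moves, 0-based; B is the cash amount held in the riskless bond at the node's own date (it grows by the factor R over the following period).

(0,0): Delta=0.3856 Bond=-29.1827
(1,0): Delta=0.1165 Bond=-8.4179
(1,1): Delta=0.5388 Bond=-51.8010
(2,0): Delta=0.0000 Bond=0.0000
(2,1): Delta=0.1828 Bond=-16.9079
(2,2): Delta=0.7413 Bond=-90.3587
(3,0): Delta=0.0000 Bond=0.0000
(3,1): Delta=0.0000 Bond=0.0000
(3,2): Delta=0.2869 Bond=-33.9607
(3,3): Delta=1.0000 Bond=-154.0000
V0=8.9917

No-arbitrage ⇒ martingale measure with p* = (R−d)/(u−d) = 0.5526.
At maturity the claim pays: V(4,0)=0.0000, V(4,1)=0.0000, V(4,2)=0.0000, V(4,3)=15.9162, V(4,4)=94.8111
Node (3,0) S=72.1710: V=(p*·0.0000+(1−p*)·0.0000)/1.11=0.0000; Δ=(0.0000−0.0000)/(92.3789−64.9539)=0.0000; B=V−Δ·S=0.0000
Node (3,1) S=102.6432: V=(p*·0.0000+(1−p*)·0.0000)/1.11=0.0000; Δ=(0.0000−0.0000)/(131.3833−92.3789)=0.0000; B=V−Δ·S=0.0000
Node (3,2) S=145.9814: V=(p*·15.9162+(1−p*)·0.0000)/1.11=7.9242; Δ=(15.9162−0.0000)/(186.8562−131.3833)=0.2869; B=V−Δ·S=-33.9607
Node (3,3) S=207.6180: V=(p*·94.8111+(1−p*)·15.9162)/1.11=53.6180; Δ=(94.8111−15.9162)/(265.7511−186.8562)=1.0000; B=V−Δ·S=-154.0000
Node (2,0) S=80.1900: V=(p*·0.0000+(1−p*)·0.0000)/1.11=0.0000; Δ=(0.0000−0.0000)/(102.6432−72.1710)=0.0000; B=V−Δ·S=0.0000
Node (2,1) S=114.0480: V=(p*·7.9242+(1−p*)·0.0000)/1.11=3.9452; Δ=(7.9242−0.0000)/(145.9814−102.6432)=0.1828; B=V−Δ·S=-16.9079
Node (2,2) S=162.2016: V=(p*·53.6180+(1−p*)·7.9242)/1.11=29.8883; Δ=(53.6180−7.9242)/(207.6180−145.9814)=0.7413; B=V−Δ·S=-90.3587
Node (1,0) S=89.1000: V=(p*·3.9452+(1−p*)·0.0000)/1.11=1.9642; Δ=(3.9452−0.0000)/(114.0480−80.1900)=0.1165; B=V−Δ·S=-8.4179
Node (1,1) S=126.7200: V=(p*·29.8883+(1−p*)·3.9452)/1.11=16.4704; Δ=(29.8883−3.9452)/(162.2016−114.0480)=0.5388; B=V−Δ·S=-51.8010
Node (0,0) S=99.0000: V=(p*·16.4704+(1−p*)·1.9642)/1.11=8.9917; Δ=(16.4704−1.9642)/(126.7200−89.1000)=0.3856; B=V−Δ·S=-29.1827
Verification: the root portfolio costs Δ(0,0)·S0 + B(0,0) = 8.9917, matching V0.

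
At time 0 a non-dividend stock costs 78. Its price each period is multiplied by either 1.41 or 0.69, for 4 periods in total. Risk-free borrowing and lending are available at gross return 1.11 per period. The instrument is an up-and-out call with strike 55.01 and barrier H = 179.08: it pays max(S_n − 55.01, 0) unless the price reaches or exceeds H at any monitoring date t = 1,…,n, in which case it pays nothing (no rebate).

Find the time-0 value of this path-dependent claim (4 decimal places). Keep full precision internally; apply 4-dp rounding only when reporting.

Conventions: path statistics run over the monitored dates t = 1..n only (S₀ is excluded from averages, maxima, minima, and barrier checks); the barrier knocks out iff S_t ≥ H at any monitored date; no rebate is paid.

price = 20.0618

Under the martingale measure an up-move has probability p* = 0.5833; value the claim as the probability-weighted average of per-path payoffs, discounted 4 periods at R = 1.11.
Enumerate all 2^4 = 16 price paths (U = up ×1.41, D = down ×0.69); each path with k up-moves has probability p*^k·(1−p*)^(4−k).
DDDD: M=53.8200, payoff=0.0000, prob=0.030141
UDDD: M=109.9800, payoff=0.0000, prob=0.042197
DUDD: M=75.8862, payoff=0.0000, prob=0.042197
UUDD: M=155.0718, payoff=18.8197, prob=0.059076
DDUD: M=53.8200, payoff=0.0000, prob=0.042197
UDUD: M=109.9800, payoff=18.8197, prob=0.059076
DUUD: M=106.9995, payoff=18.8197, prob=0.059076
UUUD: M=218.6512, payoff=0.0000, prob=0.082706
DDDU: M=53.8200, payoff=0.0000, prob=0.042197
UDDU: M=109.9800, payoff=18.8197, prob=0.059076
DUDU: M=75.8862, payoff=18.8197, prob=0.059076
UUDU: M=155.0718, payoff=95.8594, prob=0.082706
DDUU: M=73.8297, payoff=18.8197, prob=0.059076
UDUU: M=150.8694, payoff=95.8594, prob=0.082706
DUUU: M=150.8694, payoff=95.8594, prob=0.082706
UUUU: M=308.2982, payoff=0.0000, prob=0.115789
Price = Σ prob·payoff / R^4 = 30.455298 / 1.518070 = 20.0618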